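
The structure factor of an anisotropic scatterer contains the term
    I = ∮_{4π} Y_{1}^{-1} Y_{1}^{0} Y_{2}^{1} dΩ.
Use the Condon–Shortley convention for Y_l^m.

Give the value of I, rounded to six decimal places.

m-sum 0 ✓  L=4 even ✓  0≤2≤2 ✓
Π(2lᵢ+1) = 3×3×5 = 45
triangle coeff Δ(1,1,2) = 1/30
Σ_t [0,0]: t=0:+1/1 = 1/1
(3j)²=2/15 [(1 1 2; 0 0 0)], sign=+1
Σ_t [0,0]: t=0:+1/2 = 1/2
(3j)²=1/10 [(1 1 2; -1 0 1)], sign=-1
⇒ 4πI² = 3/5
I = (-1)√(3/5/(4π)) = -0.21850969

-0.218510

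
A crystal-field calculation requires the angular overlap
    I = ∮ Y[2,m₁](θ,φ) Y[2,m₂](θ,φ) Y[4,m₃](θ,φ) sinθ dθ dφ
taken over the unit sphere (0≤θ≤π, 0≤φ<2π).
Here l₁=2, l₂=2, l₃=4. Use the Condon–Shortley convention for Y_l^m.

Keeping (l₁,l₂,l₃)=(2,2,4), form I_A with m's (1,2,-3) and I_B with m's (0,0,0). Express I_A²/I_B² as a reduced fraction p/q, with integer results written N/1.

Shared (l₁,l₂,l₃)=(2,2,4): N and (l;000)² cancel in I_A²/I_B².
A: Δ = 0!·4!·4!/9! = 1/630; Racah Σ t=0..0: t=0:+1/144 = 1/144; ⇒ 3j(2 2 4; 1 2 -3)² = 1/18, sgn -1
B: Δ = 0!·4!·4!/9! = 1/630; Racah Σ t=0..0: t=0:+1/16 = 1/16; ⇒ 3j(2 2 4; 0 0 0)² = 2/35, sgn +1
I_A²/I_B² = (1/18)/(2/35) = 35/36

35/36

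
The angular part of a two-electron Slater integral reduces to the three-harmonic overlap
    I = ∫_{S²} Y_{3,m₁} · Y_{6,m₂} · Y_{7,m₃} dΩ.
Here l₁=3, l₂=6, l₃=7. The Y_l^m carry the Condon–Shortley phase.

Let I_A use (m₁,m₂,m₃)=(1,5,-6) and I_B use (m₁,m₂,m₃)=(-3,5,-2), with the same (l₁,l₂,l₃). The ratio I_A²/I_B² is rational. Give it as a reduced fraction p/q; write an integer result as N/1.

143/375

Same 3,6,7: normalisation and zero-m 3j drop out of the ratio.
A: Δ: 2! 4! 10! / 17! → 1/2042040; sum: t=1:−1/21772800 t=2:+1/17418240 = 1/87091200; 3j²(3 6 7; 1 5 -6) = Δ·Π!·Σ² = 11/14280  (sign -1)
B: Δ: 2! 4! 10! / 17! → 1/2042040; sum: t=2:+1/17418240 = 1/17418240; 3j²(3 6 7; -3 5 -2) = Δ·Π!·Σ² = 25/12376  (sign -1)
I_A²/I_B² = (11/14280)/(25/12376) = 143/375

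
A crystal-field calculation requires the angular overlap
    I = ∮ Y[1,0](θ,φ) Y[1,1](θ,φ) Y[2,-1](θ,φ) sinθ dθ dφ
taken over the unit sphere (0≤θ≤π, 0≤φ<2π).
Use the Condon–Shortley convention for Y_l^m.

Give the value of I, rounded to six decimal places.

-0.218510

m-sum 0 ✓  L=4 even ✓  0≤2≤2 ✓
Π(2lᵢ+1) = 3×3×5 = 45
triangle coeff Δ(1,1,2) = 1/30
Σ_t [0,0]: t=0:+1/1 = 1/1
(3j)²=2/15 [(1 1 2; 0 0 0)], sign=+1
Σ_t [0,0]: t=0:+1/2 = 1/2
(3j)²=1/10 [(1 1 2; 0 1 -1)], sign=-1
⇒ 4πI² = 3/5
I = (-1)√(3/5/(4π)) = -0.21850969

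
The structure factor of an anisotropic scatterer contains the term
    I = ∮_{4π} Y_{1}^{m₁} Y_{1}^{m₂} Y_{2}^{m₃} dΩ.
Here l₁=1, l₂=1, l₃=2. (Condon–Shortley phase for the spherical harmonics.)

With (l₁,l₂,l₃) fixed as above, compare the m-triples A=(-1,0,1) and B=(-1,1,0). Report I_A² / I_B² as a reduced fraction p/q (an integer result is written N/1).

Same 1,1,2: normalisation and zero-m 3j drop out of the ratio.
A: Δ: 0! 2! 2! / 5! → 1/30; sum: t=0:+1/2 = 1/2; 3j²(1 1 2; -1 0 1) = Δ·Π!·Σ² = 1/10  (sign -1)
B: Δ: 0! 2! 2! / 5! → 1/30; sum: t=0:+1/4 = 1/4; 3j²(1 1 2; -1 1 0) = Δ·Π!·Σ² = 1/30  (sign +1)
I_A²/I_B² = (1/10)/(1/30) = 3/1

3/1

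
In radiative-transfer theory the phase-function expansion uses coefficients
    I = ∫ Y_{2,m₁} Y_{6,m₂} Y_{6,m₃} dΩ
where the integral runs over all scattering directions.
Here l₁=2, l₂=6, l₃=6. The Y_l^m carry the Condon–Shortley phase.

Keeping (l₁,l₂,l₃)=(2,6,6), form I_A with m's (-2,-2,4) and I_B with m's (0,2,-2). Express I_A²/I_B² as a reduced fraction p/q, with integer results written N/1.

Shared (l₁,l₂,l₃)=(2,6,6): N and (l;000)² cancel in I_A²/I_B².
A: Δ = 2!·2!·10!/15! = 1/90090; Racah Σ t=2..2: t=2:+1/322560 = 1/322560; ⇒ 3j(2 6 6; -2 -2 4)² = 18/1001, sgn +1
B: Δ = 2!·2!·10!/15! = 1/90090; Racah Σ t=0..2: t=0:+1/322560 t=1:−1/30240 t=2:+1/69120 = -1/64512; ⇒ 3j(2 6 6; 0 2 -2)² = 10/1001, sgn -1
I_A²/I_B² = (18/1001)/(10/1001) = 9/5

9/5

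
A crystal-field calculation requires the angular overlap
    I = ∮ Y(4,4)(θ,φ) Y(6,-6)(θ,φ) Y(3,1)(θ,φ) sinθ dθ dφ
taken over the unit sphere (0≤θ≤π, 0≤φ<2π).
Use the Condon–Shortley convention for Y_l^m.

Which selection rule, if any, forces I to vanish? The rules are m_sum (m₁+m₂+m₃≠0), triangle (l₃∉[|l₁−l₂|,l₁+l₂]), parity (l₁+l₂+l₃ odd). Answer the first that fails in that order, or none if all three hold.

m_sum

azimuthal sum: 4 − 6 + 1 = -1  ✗
2 ≤ 3 ≤ 10 (triangle on l)
L = 4 + 6 + 3 = 13 (odd)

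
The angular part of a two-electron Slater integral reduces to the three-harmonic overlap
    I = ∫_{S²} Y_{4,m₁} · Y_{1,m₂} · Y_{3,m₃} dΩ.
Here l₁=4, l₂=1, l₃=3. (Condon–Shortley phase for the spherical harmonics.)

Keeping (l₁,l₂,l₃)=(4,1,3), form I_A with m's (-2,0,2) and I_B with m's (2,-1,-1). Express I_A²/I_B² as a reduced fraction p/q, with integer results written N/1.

l's match ⇒ only the (l;m) 3-j factors differ between A and B.
A: triangle coeff Δ(4,1,3) = 1/252; Σ_t [1,1]: t=1:−1/120 = -1/120; (3j)²=1/21 [(4 1 3; -2 0 2)], sign=+1
B: triangle coeff Δ(4,1,3) = 1/252; Σ_t [0,0]: t=0:+1/96 = 1/96; (3j)²=5/84 [(4 1 3; 2 -1 -1)], sign=+1
I_A²/I_B² = (1/21)/(5/84) = 4/5

4/5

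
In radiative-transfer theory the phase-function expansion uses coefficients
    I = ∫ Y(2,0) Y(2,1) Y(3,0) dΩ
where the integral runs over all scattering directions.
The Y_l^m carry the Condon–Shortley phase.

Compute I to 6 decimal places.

0.000000

0 + 1 + 0 = 1 ≠ 0: azimuthal integral kills it; I = 0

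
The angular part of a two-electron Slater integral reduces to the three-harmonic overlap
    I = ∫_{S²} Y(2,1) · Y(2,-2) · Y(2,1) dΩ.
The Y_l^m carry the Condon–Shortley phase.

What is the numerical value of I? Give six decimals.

m-sum 0 ✓  L=6 even ✓  0≤2≤4 ✓
Π(2lᵢ+1) = 5×5×5 = 125
triangle coeff Δ(2,2,2) = 1/630
Σ_t [0,2]: t=0:+1/8 t=1:−1/1 t=2:+1/8 = -3/4
(3j)²=2/35 [(2 2 2; 0 0 0)], sign=-1
Σ_t [0,0]: t=0:+1/4 = 1/4
(3j)²=3/35 [(2 2 2; 1 -2 1)], sign=-1
⇒ 4πI² = 30/49
I = (+1)√(30/49/(4π)) = 0.22072812

0.220728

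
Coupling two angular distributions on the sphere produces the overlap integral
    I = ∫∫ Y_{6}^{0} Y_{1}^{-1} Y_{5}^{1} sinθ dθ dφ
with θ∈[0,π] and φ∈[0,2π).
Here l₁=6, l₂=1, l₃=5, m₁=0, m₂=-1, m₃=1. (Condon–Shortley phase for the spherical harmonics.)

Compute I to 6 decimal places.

0.158246

Rules hold: Σm=0, L=12 even, 5≤5≤7.
N = 13·3·11 = 429
Δ = 2!·10!·0!/13! = 1/858
Racah Σ t=1..1: t=1:−1/14400 = -1/14400
⇒ 3j(6 1 5; 0 0 0)² = 6/143, sgn +1
Racah Σ t=0..0: t=0:+1/34560 = 1/34560
⇒ 3j(6 1 5; 0 -1 1)² = 5/286, sgn +1
4πI² = N·(3j₀)²·(3jₘ)² = 45/143
I = +1·√(0.314685/4π) = 0.15824621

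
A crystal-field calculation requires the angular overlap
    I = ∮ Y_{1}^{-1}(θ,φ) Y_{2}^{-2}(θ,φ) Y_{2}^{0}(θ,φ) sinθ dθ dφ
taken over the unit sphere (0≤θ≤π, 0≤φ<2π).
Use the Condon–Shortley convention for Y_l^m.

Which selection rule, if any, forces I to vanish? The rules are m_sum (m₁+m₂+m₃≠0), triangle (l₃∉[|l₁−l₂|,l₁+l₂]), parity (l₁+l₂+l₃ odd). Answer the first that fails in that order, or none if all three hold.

m_sum

m₁+m₂+m₃ = -1 − 2 + 0 = -3  ✗
triangle: |1−2|=1 ≤ l₃=2 ≤ 1+2=3
parity: l₁+l₂+l₃ = 5 is odd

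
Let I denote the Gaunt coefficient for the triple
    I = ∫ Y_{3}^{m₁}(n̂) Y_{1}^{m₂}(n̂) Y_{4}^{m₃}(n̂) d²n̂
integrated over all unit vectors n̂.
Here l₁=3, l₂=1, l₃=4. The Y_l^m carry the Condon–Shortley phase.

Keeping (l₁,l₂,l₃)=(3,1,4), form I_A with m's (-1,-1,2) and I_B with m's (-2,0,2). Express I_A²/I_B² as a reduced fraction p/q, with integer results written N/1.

l's match ⇒ only the (l;m) 3-j factors differ between A and B.
A: triangle coeff Δ(3,1,4) = 1/252; Σ_t [0,0]: t=0:+1/96 = 1/96; (3j)²=5/84 [(3 1 4; -1 -1 2)], sign=+1
B: triangle coeff Δ(3,1,4) = 1/252; Σ_t [0,0]: t=0:+1/120 = 1/120; (3j)²=1/21 [(3 1 4; -2 0 2)], sign=+1
I_A²/I_B² = (5/84)/(1/21) = 5/4

5/4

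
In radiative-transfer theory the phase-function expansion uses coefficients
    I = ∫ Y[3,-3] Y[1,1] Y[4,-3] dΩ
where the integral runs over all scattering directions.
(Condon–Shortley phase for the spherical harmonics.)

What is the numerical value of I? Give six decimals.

m-sum = -3 + 1 − 3 = -5 ≠ 0 ⇒ I = 0

0.000000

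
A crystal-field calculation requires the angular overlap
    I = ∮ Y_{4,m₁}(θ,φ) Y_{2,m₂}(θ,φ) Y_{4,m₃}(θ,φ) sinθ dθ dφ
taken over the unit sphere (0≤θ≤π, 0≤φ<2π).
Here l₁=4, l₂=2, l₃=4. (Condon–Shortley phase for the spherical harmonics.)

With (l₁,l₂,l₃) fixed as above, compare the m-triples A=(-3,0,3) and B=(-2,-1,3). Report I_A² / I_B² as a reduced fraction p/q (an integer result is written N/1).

Same 4,2,4: normalisation and zero-m 3j drop out of the ratio.
A: Δ: 2! 6! 2! / 11! → 1/13860; sum: t=1:−1/720 t=2:+1/480 = 1/1440; 3j²(4 2 4; -3 0 3) = Δ·Π!·Σ² = 7/1980  (sign -1)
B: Δ: 2! 6! 2! / 11! → 1/13860; sum: t=0:+1/1440 t=1:−1/240 = -1/288; 3j²(4 2 4; -2 -1 3) = Δ·Π!·Σ² = 5/132  (sign +1)
I_A²/I_B² = (7/1980)/(5/132) = 7/75

7/75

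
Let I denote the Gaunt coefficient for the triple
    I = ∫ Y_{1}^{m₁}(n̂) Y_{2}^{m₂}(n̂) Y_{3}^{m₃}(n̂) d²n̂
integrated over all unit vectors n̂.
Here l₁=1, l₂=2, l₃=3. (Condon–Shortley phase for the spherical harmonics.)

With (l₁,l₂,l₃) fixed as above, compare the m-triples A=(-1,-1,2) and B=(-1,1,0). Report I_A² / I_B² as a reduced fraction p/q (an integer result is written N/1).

10/3

l's match ⇒ only the (l;m) 3-j factors differ between A and B.
A: triangle coeff Δ(1,2,3) = 1/105; Σ_t [0,0]: t=0:+1/12 = 1/12; (3j)²=2/21 [(1 2 3; -1 -1 2)], sign=-1
B: triangle coeff Δ(1,2,3) = 1/105; Σ_t [0,0]: t=0:+1/12 = 1/12; (3j)²=1/35 [(1 2 3; -1 1 0)], sign=-1
I_A²/I_B² = (2/21)/(1/35) = 10/3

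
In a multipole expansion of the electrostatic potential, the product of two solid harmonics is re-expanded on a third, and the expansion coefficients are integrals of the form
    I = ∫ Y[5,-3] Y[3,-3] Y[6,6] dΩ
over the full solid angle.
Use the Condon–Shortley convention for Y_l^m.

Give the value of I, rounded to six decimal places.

Checks pass: Σm=0; 14 even; l₃=6∈[2,8].
(2·5+1)(2·3+1)(2·6+1) = 1001
Δ: 2! 8! 4! / 15! → 1/675675
sum: t=0:+1/8640 t=1:−1/2304 t=2:+1/8640 = -7/34560
3j²(5 3 6; 0 0 0) = Δ·Π!·Σ² = 7/429  (sign -1)
sum: t=0:+1/1935360 = 1/1935360
3j²(5 3 6; -3 -3 6) = Δ·Π!·Σ² = 1/91  (sign +1)
combine: 4πI² = 1001·7/429·1/91 = 7/39
take √, sign -1: I = -0.11951207

-0.119512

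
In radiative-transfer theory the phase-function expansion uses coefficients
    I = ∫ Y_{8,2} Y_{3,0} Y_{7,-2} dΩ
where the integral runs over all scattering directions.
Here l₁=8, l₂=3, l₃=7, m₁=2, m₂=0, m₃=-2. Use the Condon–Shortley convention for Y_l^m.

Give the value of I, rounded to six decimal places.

0.094539

m-sum 0 ✓  L=18 even ✓  5≤7≤11 ✓
Π(2lᵢ+1) = 17×7×15 = 1785
triangle coeff Δ(8,3,7) = 1/5290740
Σ_t [1,3]: t=1:−1/7257600 t=2:+1/2073600 t=3:−1/7257600 = 1/4838400
(3j)²=252/20995 [(8 3 7; 0 0 0)], sign=-1
Σ_t [1,3]: t=1:−1/7257600 t=2:+1/3870720 t=3:−1/26127360 = 43/522547200
(3j)²=1849/352716 [(8 3 7; 2 0 -2)], sign=-1
⇒ 4πI² = 116487/1037153
I = (+1)√(116487/1037153/(4π)) = 0.09453930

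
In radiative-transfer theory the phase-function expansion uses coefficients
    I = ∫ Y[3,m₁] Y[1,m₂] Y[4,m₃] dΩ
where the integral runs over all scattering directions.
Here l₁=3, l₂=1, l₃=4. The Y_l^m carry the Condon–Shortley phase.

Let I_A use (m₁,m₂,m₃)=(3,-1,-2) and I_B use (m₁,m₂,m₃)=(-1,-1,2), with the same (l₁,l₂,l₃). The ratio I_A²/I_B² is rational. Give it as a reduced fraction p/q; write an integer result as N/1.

l's match ⇒ only the (l;m) 3-j factors differ between A and B.
A: triangle coeff Δ(3,1,4) = 1/252; Σ_t [0,0]: t=0:+1/1440 = 1/1440; (3j)²=1/252 [(3 1 4; 3 -1 -2)], sign=+1
B: triangle coeff Δ(3,1,4) = 1/252; Σ_t [0,0]: t=0:+1/96 = 1/96; (3j)²=5/84 [(3 1 4; -1 -1 2)], sign=+1
I_A²/I_B² = (1/252)/(5/84) = 1/15

1/15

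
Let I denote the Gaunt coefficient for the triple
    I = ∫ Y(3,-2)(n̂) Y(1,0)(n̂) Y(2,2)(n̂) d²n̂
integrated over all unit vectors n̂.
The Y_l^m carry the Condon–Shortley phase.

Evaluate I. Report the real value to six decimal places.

m-sum 0 ✓  L=6 even ✓  2≤2≤4 ✓
Π(2lᵢ+1) = 7×3×5 = 105
triangle coeff Δ(3,1,2) = 1/105
Σ_t [1,1]: t=1:−1/4 = -1/4
(3j)²=3/35 [(3 1 2; 0 0 0)], sign=-1
Σ_t [1,1]: t=1:−1/24 = -1/24
(3j)²=1/21 [(3 1 2; -2 0 2)], sign=-1
⇒ 4πI² = 3/7
I = (+1)√(3/7/(4π)) = 0.18467439

0.184674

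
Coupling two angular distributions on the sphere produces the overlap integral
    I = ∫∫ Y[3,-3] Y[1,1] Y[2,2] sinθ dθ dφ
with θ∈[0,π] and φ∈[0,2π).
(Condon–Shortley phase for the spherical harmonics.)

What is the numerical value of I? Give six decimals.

-0.319865

Rules hold: Σm=0, L=6 even, 2≤2≤4.
N = 7·3·5 = 105
Δ = 2!·4!·0!/7! = 1/105
Racah Σ t=1..1: t=1:−1/4 = -1/4
⇒ 3j(3 1 2; 0 0 0)² = 3/35, sgn -1
Racah Σ t=2..2: t=2:+1/48 = 1/48
⇒ 3j(3 1 2; -3 1 2)² = 1/7, sgn +1
4πI² = N·(3j₀)²·(3jₘ)² = 9/7
I = -1·√(1.28571/4π) = -0.31986543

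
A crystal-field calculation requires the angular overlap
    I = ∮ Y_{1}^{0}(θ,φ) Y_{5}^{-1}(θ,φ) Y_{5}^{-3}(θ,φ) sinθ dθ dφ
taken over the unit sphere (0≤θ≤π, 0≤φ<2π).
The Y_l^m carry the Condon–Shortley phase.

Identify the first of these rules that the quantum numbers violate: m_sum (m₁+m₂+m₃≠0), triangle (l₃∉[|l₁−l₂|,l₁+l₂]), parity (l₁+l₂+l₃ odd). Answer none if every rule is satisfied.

Σmᵢ = -4  ✗
l₃∈[|l₁−l₂|,l₁+l₂]=[4,6], have l₃=5
Σlᵢ = 11 ⇒ odd

m_sum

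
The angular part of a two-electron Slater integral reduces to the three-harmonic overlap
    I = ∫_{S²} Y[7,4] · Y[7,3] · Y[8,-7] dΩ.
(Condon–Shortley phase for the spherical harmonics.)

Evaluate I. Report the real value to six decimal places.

m-sum 0 ✓  L=22 even ✓  0≤8≤14 ✓
Π(2lᵢ+1) = 15×15×17 = 3825
triangle coeff Δ(7,7,8) = 1/22086194130
Σ_t [0,6]: t=0:+1/18289152000 t=1:−1/248832000 t=2:+1/24883200 t=3:−1/11943936 t=4:+1/24883200 t=5:−1/248832000 t=6:+1/18289152000 = -11/975421440
(3j)²=1750/289731 [(7 7 8; 0 0 0)], sign=-1
Σ_t [2,3]: t=2:+1/9754214400 t=3:−1/7315660800 = -1/29262643200
(3j)²=75/52003 [(7 7 8; 4 3 -7)], sign=+1
⇒ 4πI² = 1406250/42204149
I = (-1)√(1406250/42204149/(4π)) = -0.05149307

-0.051493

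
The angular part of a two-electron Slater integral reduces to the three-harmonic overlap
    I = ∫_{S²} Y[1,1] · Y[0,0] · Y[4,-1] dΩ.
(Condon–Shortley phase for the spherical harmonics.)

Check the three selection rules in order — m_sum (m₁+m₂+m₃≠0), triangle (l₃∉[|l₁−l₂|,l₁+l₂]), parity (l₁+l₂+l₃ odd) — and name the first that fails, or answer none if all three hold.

triangle

m₁+m₂+m₃ = 1 + 0 − 1 = 0  ✓
triangle: |1−0|=1 ≤ l₃=4 ≤ 1+0=1  ✗
parity: l₁+l₂+l₃ = 5 is odd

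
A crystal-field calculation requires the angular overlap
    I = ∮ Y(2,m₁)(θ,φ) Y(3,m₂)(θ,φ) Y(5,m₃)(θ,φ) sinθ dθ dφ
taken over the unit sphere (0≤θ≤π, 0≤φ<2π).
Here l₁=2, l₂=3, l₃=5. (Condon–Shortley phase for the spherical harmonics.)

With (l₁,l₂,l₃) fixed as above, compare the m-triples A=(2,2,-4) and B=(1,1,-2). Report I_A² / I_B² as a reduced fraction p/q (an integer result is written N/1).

6/5

Shared (l₁,l₂,l₃)=(2,3,5): N and (l;000)² cancel in I_A²/I_B².
A: Δ = 0!·4!·6!/11! = 1/2310; Racah Σ t=0..0: t=0:+1/2880 = 1/2880; ⇒ 3j(2 3 5; 2 2 -4)² = 3/55, sgn -1
B: Δ = 0!·4!·6!/11! = 1/2310; Racah Σ t=0..0: t=0:+1/288 = 1/288; ⇒ 3j(2 3 5; 1 1 -2)² = 1/22, sgn -1
I_A²/I_B² = (3/55)/(1/22) = 6/5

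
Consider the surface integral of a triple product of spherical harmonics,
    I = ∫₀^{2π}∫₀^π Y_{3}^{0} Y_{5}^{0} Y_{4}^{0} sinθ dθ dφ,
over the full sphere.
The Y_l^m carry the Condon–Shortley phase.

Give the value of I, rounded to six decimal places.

Rules hold: Σm=0, L=12 even, 2≤4≤8.
N = 7·11·9 = 693
Δ = 4!·2!·6!/13! = 1/180180
Racah Σ t=1..3: t=1:−1/576 t=2:+1/144 t=3:−1/576 = 1/288
⇒ 3j(3 5 4; 0 0 0)² = 20/1001, sgn +1
(m-triple is (0,0,0) — same symbol as above.)
4πI² = N·(3j₀)²·(3jₘ)² = 3600/13013
I = +1·√(0.276646/4π) = 0.14837393

0.148374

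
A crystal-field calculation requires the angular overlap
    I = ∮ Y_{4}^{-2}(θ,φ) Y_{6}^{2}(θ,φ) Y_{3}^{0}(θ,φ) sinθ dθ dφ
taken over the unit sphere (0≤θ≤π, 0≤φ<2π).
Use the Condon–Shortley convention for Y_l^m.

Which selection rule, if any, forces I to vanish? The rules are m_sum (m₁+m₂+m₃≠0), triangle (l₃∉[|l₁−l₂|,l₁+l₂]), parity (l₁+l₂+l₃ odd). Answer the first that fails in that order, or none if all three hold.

m₁+m₂+m₃ = -2 + 2 + 0 = 0  ✓
triangle: |4−6|=2 ≤ l₃=3 ≤ 4+6=10  ✓
parity: l₁+l₂+l₃ = 13 is odd  ✗

parity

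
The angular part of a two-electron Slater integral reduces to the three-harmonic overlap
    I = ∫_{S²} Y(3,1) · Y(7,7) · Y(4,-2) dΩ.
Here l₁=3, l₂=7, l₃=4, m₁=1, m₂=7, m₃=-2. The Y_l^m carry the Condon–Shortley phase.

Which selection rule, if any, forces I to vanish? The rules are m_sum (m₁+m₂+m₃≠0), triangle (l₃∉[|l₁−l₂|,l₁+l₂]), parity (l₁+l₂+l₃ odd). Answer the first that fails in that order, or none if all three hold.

azimuthal sum: 1 + 7 − 2 = 6  ✗
4 ≤ 4 ≤ 10 (triangle on l)
L = 3 + 7 + 4 = 14 (even)

m_sum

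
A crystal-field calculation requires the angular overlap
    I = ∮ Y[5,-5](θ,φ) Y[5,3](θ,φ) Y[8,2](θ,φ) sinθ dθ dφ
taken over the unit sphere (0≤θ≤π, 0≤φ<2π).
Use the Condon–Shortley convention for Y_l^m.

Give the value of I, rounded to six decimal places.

-0.051300

m-sum 0 ✓  L=18 even ✓  0≤8≤10 ✓
Π(2lᵢ+1) = 11×11×17 = 2057
triangle coeff Δ(5,5,8) = 1/37413090
Σ_t [0,2]: t=0:+1/1036800 t=1:−1/331776 t=2:+1/1036800 = -1/921600
(3j)²=490/46189 [(5 5 8; 0 0 0)], sign=-1
Σ_t [2,2]: t=2:+1/116121600 = 1/116121600
(3j)²=70/46189 [(5 5 8; -5 3 2)], sign=+1
⇒ 4πI² = 34300/1037153
I = (-1)√(34300/1037153/(4π)) = -0.05130040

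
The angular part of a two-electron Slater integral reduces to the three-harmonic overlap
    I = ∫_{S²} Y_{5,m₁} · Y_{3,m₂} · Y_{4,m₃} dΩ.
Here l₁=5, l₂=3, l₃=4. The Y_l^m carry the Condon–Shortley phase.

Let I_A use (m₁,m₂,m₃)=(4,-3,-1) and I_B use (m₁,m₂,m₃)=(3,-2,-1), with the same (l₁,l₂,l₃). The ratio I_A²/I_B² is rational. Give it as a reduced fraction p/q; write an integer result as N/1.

27/1

Same 5,3,4: normalisation and zero-m 3j drop out of the ratio.
A: Δ: 4! 6! 2! / 13! → 1/180180; sum: t=0:+1/5760 = 1/5760; 3j²(5 3 4; 4 -3 -1) = Δ·Π!·Σ² = 9/286  (sign -1)
B: Δ: 4! 6! 2! / 13! → 1/180180; sum: t=0:+1/1152 t=1:−1/1440 = 1/5760; 3j²(5 3 4; 3 -2 -1) = Δ·Π!·Σ² = 1/858  (sign -1)
I_A²/I_B² = (9/286)/(1/858) = 27/1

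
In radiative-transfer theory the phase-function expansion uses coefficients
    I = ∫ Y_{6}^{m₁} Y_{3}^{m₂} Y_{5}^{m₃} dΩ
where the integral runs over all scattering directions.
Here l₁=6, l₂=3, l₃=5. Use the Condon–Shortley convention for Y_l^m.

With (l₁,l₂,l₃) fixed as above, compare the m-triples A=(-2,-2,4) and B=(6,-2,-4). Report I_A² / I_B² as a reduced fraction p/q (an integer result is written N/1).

Shared (l₁,l₂,l₃)=(6,3,5): N and (l;000)² cancel in I_A²/I_B².
A: Δ = 4!·8!·2!/15! = 1/675675; Racah Σ t=0..1: t=0:+1/967680 t=1:−1/60480 = -1/64512; ⇒ 3j(6 3 5; -2 -2 4)² = 15/1001, sgn +1
B: Δ = 4!·8!·2!/15! = 1/675675; Racah Σ t=0..0: t=0:+1/967680 = 1/967680; ⇒ 3j(6 3 5; 6 -2 -4)² = 3/91, sgn -1
I_A²/I_B² = (15/1001)/(3/91) = 5/11

5/11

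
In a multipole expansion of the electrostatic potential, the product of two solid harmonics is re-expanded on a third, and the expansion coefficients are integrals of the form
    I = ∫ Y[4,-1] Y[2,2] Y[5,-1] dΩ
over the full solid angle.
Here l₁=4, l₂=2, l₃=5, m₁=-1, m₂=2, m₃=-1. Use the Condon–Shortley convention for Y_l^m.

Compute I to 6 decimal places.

0.000000

Σlᵢ=11 odd — θ-integrand is odd under cosθ→−cosθ; I=0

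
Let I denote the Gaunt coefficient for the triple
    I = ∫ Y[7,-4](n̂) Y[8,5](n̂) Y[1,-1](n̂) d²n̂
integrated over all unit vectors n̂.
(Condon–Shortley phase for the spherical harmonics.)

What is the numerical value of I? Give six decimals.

Checks pass: Σm=0; 16 even; l₃=1∈[1,15].
(2·7+1)(2·8+1)(2·1+1) = 765
Δ: 14! 0! 2! / 17! → 1/2040
sum: t=7:−1/25401600 = -1/25401600
3j²(7 8 1; 0 0 0) = Δ·Π!·Σ² = 8/255  (sign +1)
sum: t=11:−1/479001600 = -1/479001600
3j²(7 8 1; -4 5 -1) = Δ·Π!·Σ² = 13/340  (sign -1)
combine: 4πI² = 765·8/255·13/340 = 78/85
take √, sign -1: I = -0.27022959

-0.270230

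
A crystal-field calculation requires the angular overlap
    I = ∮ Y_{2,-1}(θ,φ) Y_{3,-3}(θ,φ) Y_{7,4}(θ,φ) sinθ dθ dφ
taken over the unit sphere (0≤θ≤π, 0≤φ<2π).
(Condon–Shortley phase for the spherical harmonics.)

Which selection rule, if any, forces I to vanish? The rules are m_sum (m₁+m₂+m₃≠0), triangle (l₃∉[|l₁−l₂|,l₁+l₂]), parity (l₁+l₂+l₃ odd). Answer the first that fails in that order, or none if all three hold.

triangle

azimuthal sum: -1 − 3 + 4 = 0  ✓
1 ≤ 7 ≤ 5 (triangle on l)  ✗
L = 2 + 3 + 7 = 12 (even)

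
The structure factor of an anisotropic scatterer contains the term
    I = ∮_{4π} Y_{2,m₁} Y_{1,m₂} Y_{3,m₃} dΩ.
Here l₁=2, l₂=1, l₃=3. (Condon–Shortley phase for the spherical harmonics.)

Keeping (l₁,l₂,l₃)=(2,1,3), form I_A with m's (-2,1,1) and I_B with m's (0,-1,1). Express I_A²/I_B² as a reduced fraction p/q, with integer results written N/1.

1/6

l's match ⇒ only the (l;m) 3-j factors differ between A and B.
A: triangle coeff Δ(2,1,3) = 1/105; Σ_t [0,0]: t=0:+1/48 = 1/48; (3j)²=1/105 [(2 1 3; -2 1 1)], sign=+1
B: triangle coeff Δ(2,1,3) = 1/105; Σ_t [0,0]: t=0:+1/8 = 1/8; (3j)²=2/35 [(2 1 3; 0 -1 1)], sign=+1
I_A²/I_B² = (1/105)/(2/35) = 1/6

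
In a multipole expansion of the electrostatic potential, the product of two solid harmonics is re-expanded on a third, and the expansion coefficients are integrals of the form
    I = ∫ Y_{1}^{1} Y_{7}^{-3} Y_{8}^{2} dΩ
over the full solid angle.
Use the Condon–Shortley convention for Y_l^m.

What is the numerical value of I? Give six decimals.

0.118504

Checks pass: Σm=0; 16 even; l₃=8∈[6,8].
(2·1+1)(2·7+1)(2·8+1) = 765
Δ: 0! 2! 14! / 17! → 1/2040
sum: t=0:+1/25401600 = 1/25401600
3j²(1 7 8; 0 0 0) = Δ·Π!·Σ² = 8/255  (sign +1)
sum: t=0:+1/174182400 = 1/174182400
3j²(1 7 8; 1 -3 2) = Δ·Π!·Σ² = 1/136  (sign +1)
combine: 4πI² = 765·8/255·1/136 = 3/17
take √, sign +1: I = 0.11850352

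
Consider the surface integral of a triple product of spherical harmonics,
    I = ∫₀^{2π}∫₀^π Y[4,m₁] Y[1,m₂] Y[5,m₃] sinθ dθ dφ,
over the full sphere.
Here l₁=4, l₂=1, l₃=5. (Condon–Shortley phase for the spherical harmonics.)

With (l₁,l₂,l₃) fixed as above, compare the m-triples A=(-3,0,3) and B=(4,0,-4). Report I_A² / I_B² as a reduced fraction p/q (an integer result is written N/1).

l's match ⇒ only the (l;m) 3-j factors differ between A and B.
A: triangle coeff Δ(4,1,5) = 1/495; Σ_t [0,0]: t=0:+1/5040 = 1/5040; (3j)²=16/495 [(4 1 5; -3 0 3)], sign=+1
B: triangle coeff Δ(4,1,5) = 1/495; Σ_t [0,0]: t=0:+1/40320 = 1/40320; (3j)²=1/55 [(4 1 5; 4 0 -4)], sign=-1
I_A²/I_B² = (16/495)/(1/55) = 16/9

16/9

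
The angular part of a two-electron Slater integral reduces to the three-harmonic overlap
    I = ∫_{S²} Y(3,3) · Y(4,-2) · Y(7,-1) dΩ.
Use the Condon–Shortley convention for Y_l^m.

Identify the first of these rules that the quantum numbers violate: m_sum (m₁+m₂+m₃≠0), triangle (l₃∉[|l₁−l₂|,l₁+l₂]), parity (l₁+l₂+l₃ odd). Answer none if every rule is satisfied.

none

Σmᵢ = 0  ✓
l₃∈[|l₁−l₂|,l₁+l₂]=[1,7], have l₃=7  ✓
Σlᵢ = 14 ⇒ even  ✓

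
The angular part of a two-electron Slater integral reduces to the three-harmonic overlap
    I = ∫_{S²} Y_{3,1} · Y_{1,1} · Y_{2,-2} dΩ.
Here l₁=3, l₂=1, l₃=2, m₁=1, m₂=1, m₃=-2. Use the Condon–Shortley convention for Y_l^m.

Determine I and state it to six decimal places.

Rules hold: Σm=0, L=6 even, 2≤2≤4.
N = 7·3·5 = 105
Δ = 2!·4!·0!/7! = 1/105
Racah Σ t=1..1: t=1:−1/4 = -1/4
⇒ 3j(3 1 2; 0 0 0)² = 3/35, sgn -1
Racah Σ t=2..2: t=2:+1/48 = 1/48
⇒ 3j(3 1 2; 1 1 -2)² = 1/105, sgn +1
4πI² = N·(3j₀)²·(3jₘ)² = 3/35
I = -1·√(0.0857143/4π) = -0.08258890

-0.082589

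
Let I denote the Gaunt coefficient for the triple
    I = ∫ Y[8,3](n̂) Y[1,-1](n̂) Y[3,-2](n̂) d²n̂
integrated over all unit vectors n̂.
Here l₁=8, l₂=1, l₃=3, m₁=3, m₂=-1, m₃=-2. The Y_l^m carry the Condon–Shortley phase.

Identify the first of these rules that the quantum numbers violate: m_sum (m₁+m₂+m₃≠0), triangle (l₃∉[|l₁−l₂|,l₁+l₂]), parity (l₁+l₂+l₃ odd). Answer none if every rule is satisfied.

triangle

Σmᵢ = 0  ✓
l₃∈[|l₁−l₂|,l₁+l₂]=[7,9], have l₃=3  ✗
Σlᵢ = 12 ⇒ even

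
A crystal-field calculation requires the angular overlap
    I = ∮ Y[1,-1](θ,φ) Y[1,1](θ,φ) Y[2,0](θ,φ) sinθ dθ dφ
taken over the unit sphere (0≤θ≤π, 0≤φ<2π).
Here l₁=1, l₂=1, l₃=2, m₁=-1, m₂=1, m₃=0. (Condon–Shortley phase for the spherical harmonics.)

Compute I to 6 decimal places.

Rules hold: Σm=0, L=4 even, 0≤2≤2.
N = 3·3·5 = 45
Δ = 0!·2!·2!/5! = 1/30
Racah Σ t=0..0: t=0:+1/1 = 1/1
⇒ 3j(1 1 2; 0 0 0)² = 2/15, sgn +1
Racah Σ t=0..0: t=0:+1/4 = 1/4
⇒ 3j(1 1 2; -1 1 0)² = 1/30, sgn +1
4πI² = N·(3j₀)²·(3jₘ)² = 1/5
I = +1·√(0.2/4π) = 0.12615663

0.126157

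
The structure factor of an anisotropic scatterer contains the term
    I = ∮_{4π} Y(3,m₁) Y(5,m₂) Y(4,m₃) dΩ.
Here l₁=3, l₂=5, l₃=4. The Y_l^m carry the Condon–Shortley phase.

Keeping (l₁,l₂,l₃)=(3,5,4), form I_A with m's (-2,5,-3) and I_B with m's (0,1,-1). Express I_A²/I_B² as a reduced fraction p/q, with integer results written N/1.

l's match ⇒ only the (l;m) 3-j factors differ between A and B.
A: triangle coeff Δ(3,5,4) = 1/180180; Σ_t [4,4]: t=4:+1/17280 = 1/17280; (3j)²=35/858 [(3 5 4; -2 5 -3)], sign=-1
B: triangle coeff Δ(3,5,4) = 1/180180; Σ_t [1,3]: t=1:−1/1440 t=2:+1/192 t=3:−1/432 = 19/8640; (3j)²=361/30030 [(3 5 4; 0 1 -1)], sign=-1
I_A²/I_B² = (35/858)/(361/30030) = 1225/361

1225/361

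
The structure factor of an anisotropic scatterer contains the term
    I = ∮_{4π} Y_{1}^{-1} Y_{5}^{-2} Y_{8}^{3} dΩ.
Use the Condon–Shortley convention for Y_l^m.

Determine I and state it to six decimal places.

0.000000

triangle: need 4≤l₃≤6, have 8; I=0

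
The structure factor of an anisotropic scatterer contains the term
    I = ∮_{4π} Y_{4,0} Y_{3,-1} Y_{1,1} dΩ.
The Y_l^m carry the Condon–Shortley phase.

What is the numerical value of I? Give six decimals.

m-sum 0 ✓  L=8 even ✓  1≤1≤7 ✓
Π(2lᵢ+1) = 9×7×3 = 189
triangle coeff Δ(4,3,1) = 1/252
Σ_t [3,3]: t=3:−1/36 = -1/36
(3j)²=4/63 [(4 3 1; 0 0 0)], sign=+1
Σ_t [2,2]: t=2:+1/96 = 1/96
(3j)²=1/42 [(4 3 1; 0 -1 1)], sign=+1
⇒ 4πI² = 2/7
I = (+1)√(2/7/(4π)) = 0.15078601

0.150786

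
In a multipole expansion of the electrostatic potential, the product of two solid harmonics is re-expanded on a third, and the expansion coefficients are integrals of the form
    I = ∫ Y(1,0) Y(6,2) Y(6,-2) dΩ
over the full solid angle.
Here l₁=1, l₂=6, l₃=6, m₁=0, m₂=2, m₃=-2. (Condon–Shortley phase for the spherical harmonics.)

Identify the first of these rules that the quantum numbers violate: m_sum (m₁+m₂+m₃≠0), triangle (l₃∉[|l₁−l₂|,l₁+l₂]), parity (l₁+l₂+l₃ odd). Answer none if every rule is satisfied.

parity

m₁+m₂+m₃ = 0 + 2 − 2 = 0  ✓
triangle: |1−6|=5 ≤ l₃=6 ≤ 1+6=7  ✓
parity: l₁+l₂+l₃ = 13 is odd  ✗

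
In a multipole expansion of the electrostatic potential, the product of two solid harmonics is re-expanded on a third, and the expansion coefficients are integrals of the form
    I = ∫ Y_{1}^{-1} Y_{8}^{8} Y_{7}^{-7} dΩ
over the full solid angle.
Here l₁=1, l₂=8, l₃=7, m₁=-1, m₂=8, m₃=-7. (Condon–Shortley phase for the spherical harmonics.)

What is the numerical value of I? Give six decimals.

Rules hold: Σm=0, L=16 even, 7≤7≤9.
N = 3·17·15 = 765
Δ = 2!·0!·14!/17! = 1/2040
Racah Σ t=1..1: t=1:−1/25401600 = -1/25401600
⇒ 3j(1 8 7; 0 0 0)² = 8/255, sgn +1
Racah Σ t=2..2: t=2:+1/174356582400 = 1/174356582400
⇒ 3j(1 8 7; -1 8 -7)² = 1/17, sgn +1
4πI² = N·(3j₀)²·(3jₘ)² = 24/17
I = +1·√(1.41176/4π) = 0.33517856

0.335179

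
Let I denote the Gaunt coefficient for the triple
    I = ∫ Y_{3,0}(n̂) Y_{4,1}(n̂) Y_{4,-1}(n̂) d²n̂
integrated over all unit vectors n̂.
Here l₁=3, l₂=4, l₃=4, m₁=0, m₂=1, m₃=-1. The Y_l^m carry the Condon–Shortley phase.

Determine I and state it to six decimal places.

0.000000

Σlᵢ=11 odd — θ-integrand is odd under cosθ→−cosθ; I=0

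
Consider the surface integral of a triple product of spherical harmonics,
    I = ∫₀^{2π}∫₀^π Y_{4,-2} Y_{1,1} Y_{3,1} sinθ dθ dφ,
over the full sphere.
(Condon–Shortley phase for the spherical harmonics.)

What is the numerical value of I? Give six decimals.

0.238414

m-sum 0 ✓  L=8 even ✓  3≤3≤5 ✓
Π(2lᵢ+1) = 9×3×7 = 189
triangle coeff Δ(4,1,3) = 1/252
Σ_t [1,1]: t=1:−1/36 = -1/36
(3j)²=4/63 [(4 1 3; 0 0 0)], sign=+1
Σ_t [2,2]: t=2:+1/96 = 1/96
(3j)²=5/84 [(4 1 3; -2 1 1)], sign=+1
⇒ 4πI² = 5/7
I = (+1)√(5/7/(4π)) = 0.23841361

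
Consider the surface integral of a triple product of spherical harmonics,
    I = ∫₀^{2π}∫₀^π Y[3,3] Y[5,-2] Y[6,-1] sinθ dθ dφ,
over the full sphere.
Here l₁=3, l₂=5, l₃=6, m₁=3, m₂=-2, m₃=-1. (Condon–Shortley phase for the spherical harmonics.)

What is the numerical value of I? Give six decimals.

0.145631

m-sum 0 ✓  L=14 even ✓  2≤6≤8 ✓
Π(2lᵢ+1) = 7×11×13 = 1001
triangle coeff Δ(3,5,6) = 1/675675
Σ_t [0,2]: t=0:+1/8640 t=1:−1/2304 t=2:+1/8640 = -7/34560
(3j)²=7/429 [(3 5 6; 0 0 0)], sign=-1
Σ_t [0,0]: t=0:+1/34560 = 1/34560
(3j)²=7/429 [(3 5 6; 3 -2 -1)], sign=-1
⇒ 4πI² = 343/1287
I = (+1)√(343/1287/(4π)) = 0.14563067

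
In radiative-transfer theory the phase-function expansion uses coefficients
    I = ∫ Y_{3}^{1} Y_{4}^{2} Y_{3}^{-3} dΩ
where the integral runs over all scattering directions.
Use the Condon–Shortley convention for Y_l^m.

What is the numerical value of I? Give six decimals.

-0.188451

m-sum 0 ✓  L=10 even ✓  1≤3≤7 ✓
Π(2lᵢ+1) = 7×9×7 = 441
triangle coeff Δ(3,4,3) = 1/34650
Σ_t [1,3]: t=1:−1/72 t=2:+1/16 t=3:−1/72 = 5/144
(3j)²=2/77 [(3 4 3; 0 0 0)], sign=-1
Σ_t [2,2]: t=2:+1/192 = 1/192
(3j)²=3/77 [(3 4 3; 1 2 -3)], sign=+1
⇒ 4πI² = 54/121
I = (-1)√(54/121/(4π)) = -0.18845135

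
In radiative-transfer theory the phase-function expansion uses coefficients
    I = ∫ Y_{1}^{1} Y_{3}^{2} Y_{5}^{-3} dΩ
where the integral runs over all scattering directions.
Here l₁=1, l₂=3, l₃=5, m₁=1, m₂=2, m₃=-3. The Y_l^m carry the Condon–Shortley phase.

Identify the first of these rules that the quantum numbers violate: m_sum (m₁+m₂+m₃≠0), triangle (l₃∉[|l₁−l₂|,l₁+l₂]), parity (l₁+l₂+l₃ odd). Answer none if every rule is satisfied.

m₁+m₂+m₃ = 1 + 2 − 3 = 0  ✓
triangle: |1−3|=2 ≤ l₃=5 ≤ 1+3=4  ✗
parity: l₁+l₂+l₃ = 9 is odd

triangle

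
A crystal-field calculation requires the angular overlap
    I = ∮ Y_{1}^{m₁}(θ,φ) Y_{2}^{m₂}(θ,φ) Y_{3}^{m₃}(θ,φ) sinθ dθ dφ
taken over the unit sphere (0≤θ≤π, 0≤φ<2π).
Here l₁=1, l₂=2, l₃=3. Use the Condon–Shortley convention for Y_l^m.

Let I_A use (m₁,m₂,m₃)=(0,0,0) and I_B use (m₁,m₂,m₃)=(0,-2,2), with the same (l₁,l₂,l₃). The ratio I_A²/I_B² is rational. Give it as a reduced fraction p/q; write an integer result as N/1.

l's match ⇒ only the (l;m) 3-j factors differ between A and B.
A: triangle coeff Δ(1,2,3) = 1/105; Σ_t [0,0]: t=0:+1/4 = 1/4; (3j)²=3/35 [(1 2 3; 0 0 0)], sign=-1
B: triangle coeff Δ(1,2,3) = 1/105; Σ_t [0,0]: t=0:+1/24 = 1/24; (3j)²=1/21 [(1 2 3; 0 -2 2)], sign=-1
I_A²/I_B² = (3/35)/(1/21) = 9/5

9/5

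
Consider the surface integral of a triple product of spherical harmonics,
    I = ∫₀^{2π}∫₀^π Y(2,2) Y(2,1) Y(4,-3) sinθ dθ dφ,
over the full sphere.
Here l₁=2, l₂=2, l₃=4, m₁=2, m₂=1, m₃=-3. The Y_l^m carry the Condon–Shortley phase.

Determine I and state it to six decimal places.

Checks pass: Σm=0; 8 even; l₃=4∈[0,4].
(2·2+1)(2·2+1)(2·4+1) = 225
Δ: 0! 4! 4! / 9! → 1/630
sum: t=0:+1/16 = 1/16
3j²(2 2 4; 0 0 0) = Δ·Π!·Σ² = 2/35  (sign +1)
sum: t=0:+1/144 = 1/144
3j²(2 2 4; 2 1 -3) = Δ·Π!·Σ² = 1/18  (sign -1)
combine: 4πI² = 225·2/35·1/18 = 5/7
take √, sign -1: I = -0.23841361

-0.238414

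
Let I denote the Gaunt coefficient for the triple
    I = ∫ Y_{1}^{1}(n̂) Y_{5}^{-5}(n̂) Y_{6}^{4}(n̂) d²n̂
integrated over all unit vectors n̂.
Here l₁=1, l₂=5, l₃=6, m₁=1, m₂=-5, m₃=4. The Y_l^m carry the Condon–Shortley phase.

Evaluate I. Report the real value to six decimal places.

0.040859

Checks pass: Σm=0; 12 even; l₃=6∈[4,6].
(2·1+1)(2·5+1)(2·6+1) = 429
Δ: 0! 2! 10! / 13! → 1/858
sum: t=0:+1/14400 = 1/14400
3j²(1 5 6; 0 0 0) = Δ·Π!·Σ² = 6/143  (sign +1)
sum: t=0:+1/7257600 = 1/7257600
3j²(1 5 6; 1 -5 4) = Δ·Π!·Σ² = 1/858  (sign +1)
combine: 4πI² = 429·6/143·1/858 = 3/143
take √, sign +1: I = 0.04085899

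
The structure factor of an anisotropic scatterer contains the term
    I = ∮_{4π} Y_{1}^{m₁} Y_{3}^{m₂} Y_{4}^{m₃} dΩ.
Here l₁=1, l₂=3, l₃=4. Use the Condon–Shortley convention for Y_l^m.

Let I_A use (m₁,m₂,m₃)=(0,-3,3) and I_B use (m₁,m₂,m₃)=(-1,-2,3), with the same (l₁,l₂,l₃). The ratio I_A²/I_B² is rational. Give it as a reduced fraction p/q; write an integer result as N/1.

1/3

l's match ⇒ only the (l;m) 3-j factors differ between A and B.
A: triangle coeff Δ(1,3,4) = 1/252; Σ_t [0,0]: t=0:+1/720 = 1/720; (3j)²=1/36 [(1 3 4; 0 -3 3)], sign=-1
B: triangle coeff Δ(1,3,4) = 1/252; Σ_t [0,0]: t=0:+1/240 = 1/240; (3j)²=1/12 [(1 3 4; -1 -2 3)], sign=-1
I_A²/I_B² = (1/36)/(1/12) = 1/3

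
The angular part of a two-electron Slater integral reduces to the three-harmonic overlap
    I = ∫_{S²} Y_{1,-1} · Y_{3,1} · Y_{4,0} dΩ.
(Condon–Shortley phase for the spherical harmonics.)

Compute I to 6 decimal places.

0.150786

Rules hold: Σm=0, L=8 even, 2≤4≤4.
N = 3·7·9 = 189
Δ = 0!·2!·6!/9! = 1/252
Racah Σ t=0..0: t=0:+1/36 = 1/36
⇒ 3j(1 3 4; 0 0 0)² = 4/63, sgn +1
Racah Σ t=0..0: t=0:+1/96 = 1/96
⇒ 3j(1 3 4; -1 1 0)² = 1/42, sgn +1
4πI² = N·(3j₀)²·(3jₘ)² = 2/7
I = +1·√(0.285714/4π) = 0.15078601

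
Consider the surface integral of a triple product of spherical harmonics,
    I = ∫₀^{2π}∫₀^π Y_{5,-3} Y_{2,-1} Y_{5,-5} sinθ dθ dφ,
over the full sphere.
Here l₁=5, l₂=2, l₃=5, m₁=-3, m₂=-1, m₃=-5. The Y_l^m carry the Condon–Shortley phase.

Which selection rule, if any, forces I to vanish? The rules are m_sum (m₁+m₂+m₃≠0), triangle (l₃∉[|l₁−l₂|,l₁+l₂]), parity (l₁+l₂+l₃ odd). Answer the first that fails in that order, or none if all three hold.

m_sum

m₁+m₂+m₃ = -3 − 1 − 5 = -9  ✗
triangle: |5−2|=3 ≤ l₃=5 ≤ 5+2=7
parity: l₁+l₂+l₃ = 12 is even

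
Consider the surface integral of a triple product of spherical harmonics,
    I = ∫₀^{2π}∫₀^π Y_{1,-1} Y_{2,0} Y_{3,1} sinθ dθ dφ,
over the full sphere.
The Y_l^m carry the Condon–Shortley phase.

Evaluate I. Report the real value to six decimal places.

Rules hold: Σm=0, L=6 even, 1≤3≤3.
N = 3·5·7 = 105
Δ = 0!·2!·4!/7! = 1/105
Racah Σ t=0..0: t=0:+1/4 = 1/4
⇒ 3j(1 2 3; 0 0 0)² = 3/35, sgn -1
Racah Σ t=0..0: t=0:+1/8 = 1/8
⇒ 3j(1 2 3; -1 0 1)² = 2/35, sgn +1
4πI² = N·(3j₀)²·(3jₘ)² = 18/35
I = -1·√(0.514286/4π) = -0.20230066

-0.202301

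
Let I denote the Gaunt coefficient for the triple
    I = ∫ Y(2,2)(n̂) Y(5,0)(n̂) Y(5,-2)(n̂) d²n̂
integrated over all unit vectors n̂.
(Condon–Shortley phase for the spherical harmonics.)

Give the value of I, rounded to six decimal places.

-0.191372

Checks pass: Σm=0; 12 even; l₃=5∈[3,7].
(2·2+1)(2·5+1)(2·5+1) = 605
Δ: 2! 2! 8! / 13! → 1/38610
sum: t=0:+1/2880 t=1:−1/576 t=2:+1/2880 = -1/960
3j²(2 5 5; 0 0 0) = Δ·Π!·Σ² = 10/429  (sign +1)
sum: t=0:+1/2880 = 1/2880
3j²(2 5 5; 2 0 -2) = Δ·Π!·Σ² = 14/429  (sign -1)
combine: 4πI² = 605·10/429·14/429 = 700/1521
take √, sign -1: I = -0.19137248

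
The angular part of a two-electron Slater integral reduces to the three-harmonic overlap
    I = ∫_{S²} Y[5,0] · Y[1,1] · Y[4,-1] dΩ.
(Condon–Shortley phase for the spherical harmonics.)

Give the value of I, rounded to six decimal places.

0.155288

Checks pass: Σm=0; 10 even; l₃=4∈[4,6].
(2·5+1)(2·1+1)(2·4+1) = 297
Δ: 2! 8! 0! / 11! → 1/495
sum: t=1:−1/576 = -1/576
3j²(5 1 4; 0 0 0) = Δ·Π!·Σ² = 5/99  (sign -1)
sum: t=2:+1/1440 = 1/1440
3j²(5 1 4; 0 1 -1) = Δ·Π!·Σ² = 2/99  (sign -1)
combine: 4πI² = 297·5/99·2/99 = 10/33
take √, sign +1: I = 0.15528807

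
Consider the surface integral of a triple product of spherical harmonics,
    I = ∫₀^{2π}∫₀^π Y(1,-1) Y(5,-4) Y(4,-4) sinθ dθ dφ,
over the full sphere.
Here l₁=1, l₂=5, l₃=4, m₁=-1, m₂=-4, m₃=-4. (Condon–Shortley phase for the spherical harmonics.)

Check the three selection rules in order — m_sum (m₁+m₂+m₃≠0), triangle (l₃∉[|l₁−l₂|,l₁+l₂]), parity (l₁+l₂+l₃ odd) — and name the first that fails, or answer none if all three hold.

m₁+m₂+m₃ = -1 − 4 − 4 = -9  ✗
triangle: |1−5|=4 ≤ l₃=4 ≤ 1+5=6
parity: l₁+l₂+l₃ = 10 is even

m_sum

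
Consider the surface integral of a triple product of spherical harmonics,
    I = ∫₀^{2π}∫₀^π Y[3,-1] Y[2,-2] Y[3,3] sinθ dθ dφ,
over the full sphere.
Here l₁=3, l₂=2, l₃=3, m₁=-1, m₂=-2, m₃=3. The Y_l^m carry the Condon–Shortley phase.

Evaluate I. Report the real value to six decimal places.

0.132981

Checks pass: Σm=0; 8 even; l₃=3∈[1,5].
(2·3+1)(2·2+1)(2·3+1) = 245
Δ: 2! 4! 2! / 9! → 1/3780
sum: t=0:+1/24 t=1:−1/4 t=2:+1/24 = -1/6
3j²(3 2 3; 0 0 0) = Δ·Π!·Σ² = 4/105  (sign +1)
sum: t=0:+1/96 = 1/96
3j²(3 2 3; -1 -2 3) = Δ·Π!·Σ² = 1/42  (sign +1)
combine: 4πI² = 245·4/105·1/42 = 2/9
take √, sign +1: I = 0.13298076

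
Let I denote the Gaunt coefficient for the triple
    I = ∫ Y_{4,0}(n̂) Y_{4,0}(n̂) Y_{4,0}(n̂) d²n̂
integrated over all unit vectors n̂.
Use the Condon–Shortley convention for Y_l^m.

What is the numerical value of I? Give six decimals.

Checks pass: Σm=0; 12 even; l₃=4∈[0,8].
(2·4+1)(2·4+1)(2·4+1) = 729
Δ: 4! 4! 4! / 13! → 1/450450
sum: t=0:+1/13824 t=1:−1/216 t=2:+1/64 t=3:−1/216 t=4:+1/13824 = 5/768
3j²(4 4 4; 0 0 0) = Δ·Π!·Σ² = 18/1001  (sign +1)
(m-triple is (0,0,0) — same symbol as above.)
combine: 4πI² = 729·18/1001·18/1001 = 236196/1002001
take √, sign +1: I = 0.13696111

0.136961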